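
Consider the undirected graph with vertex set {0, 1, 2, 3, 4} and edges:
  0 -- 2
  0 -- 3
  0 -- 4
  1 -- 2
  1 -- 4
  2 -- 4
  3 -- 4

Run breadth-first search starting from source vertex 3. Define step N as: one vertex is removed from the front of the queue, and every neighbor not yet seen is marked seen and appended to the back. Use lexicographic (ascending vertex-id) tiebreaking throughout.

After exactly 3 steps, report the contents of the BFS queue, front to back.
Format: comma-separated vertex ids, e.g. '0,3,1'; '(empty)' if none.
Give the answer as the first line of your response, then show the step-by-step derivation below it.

2,1

step 1: dequeue 3; queue=[0,4]; order=3
step 2: dequeue 0; queue=[4,2]; order=3,0
step 3: dequeue 4; queue=[2,1]; order=3,0,4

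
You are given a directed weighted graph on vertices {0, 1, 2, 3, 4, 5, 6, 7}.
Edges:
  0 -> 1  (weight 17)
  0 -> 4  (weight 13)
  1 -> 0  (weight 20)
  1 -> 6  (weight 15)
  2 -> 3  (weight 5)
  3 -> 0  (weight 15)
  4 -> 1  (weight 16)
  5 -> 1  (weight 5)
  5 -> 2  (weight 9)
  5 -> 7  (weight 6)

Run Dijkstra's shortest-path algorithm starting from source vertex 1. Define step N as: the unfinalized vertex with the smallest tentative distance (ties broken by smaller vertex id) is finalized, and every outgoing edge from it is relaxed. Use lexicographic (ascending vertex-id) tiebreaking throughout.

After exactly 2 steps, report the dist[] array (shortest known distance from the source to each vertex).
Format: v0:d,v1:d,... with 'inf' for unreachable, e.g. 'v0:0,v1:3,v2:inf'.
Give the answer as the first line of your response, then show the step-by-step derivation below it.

v0:20,v1:0,v2:inf,v3:inf,v4:inf,v5:inf,v6:15,v7:inf

step 1: dist = v0:20,v1:0,v2:inf,v3:inf,v4:inf,v5:inf,v6:15,v7:inf
step 2: dist = v0:20,v1:0,v2:inf,v3:inf,v4:inf,v5:inf,v6:15,v7:inf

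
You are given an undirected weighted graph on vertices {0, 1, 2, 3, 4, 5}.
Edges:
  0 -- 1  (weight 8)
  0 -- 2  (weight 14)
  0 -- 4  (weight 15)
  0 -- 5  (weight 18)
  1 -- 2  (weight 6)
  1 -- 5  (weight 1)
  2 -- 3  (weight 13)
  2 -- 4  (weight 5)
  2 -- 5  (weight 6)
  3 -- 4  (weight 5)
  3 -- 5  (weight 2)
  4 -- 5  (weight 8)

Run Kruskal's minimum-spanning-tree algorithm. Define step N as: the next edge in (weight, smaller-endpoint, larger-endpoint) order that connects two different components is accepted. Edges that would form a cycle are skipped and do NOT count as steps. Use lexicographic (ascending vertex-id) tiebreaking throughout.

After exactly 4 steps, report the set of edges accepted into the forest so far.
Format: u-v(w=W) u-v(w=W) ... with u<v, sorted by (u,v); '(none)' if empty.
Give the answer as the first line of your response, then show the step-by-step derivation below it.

1-5(w=1) 2-4(w=5) 3-4(w=5) 3-5(w=2)

step 1: add edge 1-5 (w=1); MST = {1-5(w=1)}
step 2: add edge 3-5 (w=2); MST = {1-5(w=1) 3-5(w=2)}
step 3: add edge 2-4 (w=5); MST = {1-5(w=1) 2-4(w=5) 3-5(w=2)}
step 4: add edge 3-4 (w=5); MST = {1-5(w=1) 2-4(w=5) 3-4(w=5) 3-5(w=2)}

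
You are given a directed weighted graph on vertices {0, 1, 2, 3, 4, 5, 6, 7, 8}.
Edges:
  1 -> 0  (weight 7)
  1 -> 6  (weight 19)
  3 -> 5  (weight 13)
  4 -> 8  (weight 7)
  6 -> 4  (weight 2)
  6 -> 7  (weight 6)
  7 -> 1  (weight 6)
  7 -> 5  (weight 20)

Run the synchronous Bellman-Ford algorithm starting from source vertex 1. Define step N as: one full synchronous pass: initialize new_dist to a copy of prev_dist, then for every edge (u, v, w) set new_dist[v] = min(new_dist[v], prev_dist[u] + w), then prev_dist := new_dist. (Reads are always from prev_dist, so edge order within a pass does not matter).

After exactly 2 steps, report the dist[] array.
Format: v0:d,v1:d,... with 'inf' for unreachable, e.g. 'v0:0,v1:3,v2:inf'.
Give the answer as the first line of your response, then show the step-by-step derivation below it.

v0:7,v1:0,v2:inf,v3:inf,v4:21,v5:inf,v6:19,v7:25,v8:inf

step 1: dist = v0:7,v1:0,v2:inf,v3:inf,v4:inf,v5:inf,v6:19,v7:inf,v8:inf
step 2: dist = v0:7,v1:0,v2:inf,v3:inf,v4:21,v5:inf,v6:19,v7:25,v8:inf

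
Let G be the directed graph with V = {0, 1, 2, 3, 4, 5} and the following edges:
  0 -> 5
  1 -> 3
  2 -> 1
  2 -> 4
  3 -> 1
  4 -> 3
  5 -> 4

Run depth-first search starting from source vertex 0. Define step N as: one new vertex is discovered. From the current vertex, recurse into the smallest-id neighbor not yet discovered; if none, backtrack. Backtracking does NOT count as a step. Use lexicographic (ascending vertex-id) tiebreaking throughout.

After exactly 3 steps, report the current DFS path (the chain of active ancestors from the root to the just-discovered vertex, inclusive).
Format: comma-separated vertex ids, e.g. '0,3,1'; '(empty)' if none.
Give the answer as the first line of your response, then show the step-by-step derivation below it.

0,5,4

step 1: discover 0; path=0; order=0
step 2: discover 5; path=0>5; order=0,5
step 3: discover 4; path=0>5>4; order=0,5,4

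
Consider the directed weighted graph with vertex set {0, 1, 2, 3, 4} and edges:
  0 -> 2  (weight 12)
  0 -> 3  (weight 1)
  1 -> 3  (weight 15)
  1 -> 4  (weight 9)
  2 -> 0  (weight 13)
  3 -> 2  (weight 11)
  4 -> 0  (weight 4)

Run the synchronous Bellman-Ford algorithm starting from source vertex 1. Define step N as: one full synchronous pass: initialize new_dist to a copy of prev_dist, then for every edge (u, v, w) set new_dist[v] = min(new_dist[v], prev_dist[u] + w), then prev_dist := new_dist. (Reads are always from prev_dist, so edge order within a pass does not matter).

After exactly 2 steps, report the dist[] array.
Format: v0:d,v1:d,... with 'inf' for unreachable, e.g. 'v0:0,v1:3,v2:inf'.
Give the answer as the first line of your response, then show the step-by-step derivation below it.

v0:13,v1:0,v2:26,v3:15,v4:9

step 1: dist = v0:inf,v1:0,v2:inf,v3:15,v4:9
step 2: dist = v0:13,v1:0,v2:26,v3:15,v4:9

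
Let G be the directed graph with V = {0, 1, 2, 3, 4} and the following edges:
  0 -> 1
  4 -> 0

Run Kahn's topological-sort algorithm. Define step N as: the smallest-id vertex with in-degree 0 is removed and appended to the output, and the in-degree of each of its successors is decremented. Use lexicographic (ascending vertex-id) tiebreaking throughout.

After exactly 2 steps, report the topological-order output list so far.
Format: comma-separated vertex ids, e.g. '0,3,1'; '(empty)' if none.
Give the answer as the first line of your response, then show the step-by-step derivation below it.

2,3

step 1: output 2; order=[2]; indeg=(1,1,0,0,0)
step 2: output 3; order=[2,3]; indeg=(1,1,0,0,0)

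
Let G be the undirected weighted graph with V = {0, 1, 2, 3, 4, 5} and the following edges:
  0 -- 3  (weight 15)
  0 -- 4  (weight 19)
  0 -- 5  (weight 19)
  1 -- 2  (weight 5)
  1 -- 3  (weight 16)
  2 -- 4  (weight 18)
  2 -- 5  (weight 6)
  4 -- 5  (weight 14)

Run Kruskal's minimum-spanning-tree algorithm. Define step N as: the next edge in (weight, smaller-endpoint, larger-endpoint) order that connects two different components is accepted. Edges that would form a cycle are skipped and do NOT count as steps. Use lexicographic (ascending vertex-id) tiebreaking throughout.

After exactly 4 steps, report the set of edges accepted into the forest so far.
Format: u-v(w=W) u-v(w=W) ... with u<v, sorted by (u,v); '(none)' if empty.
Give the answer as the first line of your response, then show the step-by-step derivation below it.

0-3(w=15) 1-2(w=5) 2-5(w=6) 4-5(w=14)

step 1: add edge 1-2 (w=5); MST = {1-2(w=5)}
step 2: add edge 2-5 (w=6); MST = {1-2(w=5) 2-5(w=6)}
step 3: add edge 4-5 (w=14); MST = {1-2(w=5) 2-5(w=6) 4-5(w=14)}
step 4: add edge 0-3 (w=15); MST = {0-3(w=15) 1-2(w=5) 2-5(w=6) 4-5(w=14)}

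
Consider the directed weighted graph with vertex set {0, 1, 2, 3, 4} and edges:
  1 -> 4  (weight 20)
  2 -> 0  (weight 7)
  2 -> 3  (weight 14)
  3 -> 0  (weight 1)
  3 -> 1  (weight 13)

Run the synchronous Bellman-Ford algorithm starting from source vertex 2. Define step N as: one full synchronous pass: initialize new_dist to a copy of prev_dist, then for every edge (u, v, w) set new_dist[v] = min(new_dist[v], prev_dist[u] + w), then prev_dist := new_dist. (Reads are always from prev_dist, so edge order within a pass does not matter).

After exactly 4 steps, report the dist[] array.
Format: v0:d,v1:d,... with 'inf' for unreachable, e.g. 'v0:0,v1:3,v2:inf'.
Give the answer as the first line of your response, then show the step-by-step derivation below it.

v0:7,v1:27,v2:0,v3:14,v4:47

step 1: dist = v0:7,v1:inf,v2:0,v3:14,v4:inf
step 2: dist = v0:7,v1:27,v2:0,v3:14,v4:inf
step 3: dist = v0:7,v1:27,v2:0,v3:14,v4:47
step 4: dist = v0:7,v1:27,v2:0,v3:14,v4:47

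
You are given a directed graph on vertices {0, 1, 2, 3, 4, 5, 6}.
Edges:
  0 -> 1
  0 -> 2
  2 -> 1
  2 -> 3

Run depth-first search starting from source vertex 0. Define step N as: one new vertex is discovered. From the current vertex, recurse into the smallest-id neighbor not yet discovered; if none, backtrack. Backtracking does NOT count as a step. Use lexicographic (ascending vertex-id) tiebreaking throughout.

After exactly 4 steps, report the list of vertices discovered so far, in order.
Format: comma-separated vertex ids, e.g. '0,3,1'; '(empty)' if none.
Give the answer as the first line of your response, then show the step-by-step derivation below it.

0,1,2,3

step 1: discover 0; path=0; order=0
step 2: discover 1; path=0>1; order=0,1
step 3: discover 2; path=0>2; order=0,1,2
step 4: discover 3; path=0>2>3; order=0,1,2,3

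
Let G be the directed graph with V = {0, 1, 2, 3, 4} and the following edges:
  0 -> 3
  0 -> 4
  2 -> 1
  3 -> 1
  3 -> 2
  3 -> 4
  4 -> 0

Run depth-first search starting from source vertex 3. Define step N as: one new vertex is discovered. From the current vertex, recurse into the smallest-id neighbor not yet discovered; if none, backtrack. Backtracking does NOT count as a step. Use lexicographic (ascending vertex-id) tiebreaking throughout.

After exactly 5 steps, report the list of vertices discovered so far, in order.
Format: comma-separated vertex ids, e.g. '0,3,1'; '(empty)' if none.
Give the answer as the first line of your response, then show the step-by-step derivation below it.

3,1,2,4,0

step 1: discover 3; path=3; order=3
step 2: discover 1; path=3>1; order=3,1
step 3: discover 2; path=3>2; order=3,1,2
step 4: discover 4; path=3>4; order=3,1,2,4
step 5: discover 0; path=3>4>0; order=3,1,2,4,0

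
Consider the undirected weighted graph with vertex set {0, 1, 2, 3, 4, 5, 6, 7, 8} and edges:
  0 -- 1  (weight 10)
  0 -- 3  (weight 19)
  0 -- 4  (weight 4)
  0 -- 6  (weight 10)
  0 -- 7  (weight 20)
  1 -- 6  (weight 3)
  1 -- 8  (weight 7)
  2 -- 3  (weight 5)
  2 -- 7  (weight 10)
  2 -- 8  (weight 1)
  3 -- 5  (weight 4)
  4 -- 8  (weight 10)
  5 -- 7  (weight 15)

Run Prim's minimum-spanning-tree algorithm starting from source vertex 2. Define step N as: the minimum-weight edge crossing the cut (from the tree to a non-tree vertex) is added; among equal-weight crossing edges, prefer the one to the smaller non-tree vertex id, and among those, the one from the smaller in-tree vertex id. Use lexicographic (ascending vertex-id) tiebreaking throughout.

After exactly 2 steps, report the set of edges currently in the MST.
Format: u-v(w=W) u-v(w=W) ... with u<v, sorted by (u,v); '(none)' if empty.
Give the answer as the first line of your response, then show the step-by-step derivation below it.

2-3(w=5) 2-8(w=1)

step 1: add edge 2-8 (w=1); MST = {2-8(w=1)}
step 2: add edge 2-3 (w=5); MST = {2-3(w=5) 2-8(w=1)}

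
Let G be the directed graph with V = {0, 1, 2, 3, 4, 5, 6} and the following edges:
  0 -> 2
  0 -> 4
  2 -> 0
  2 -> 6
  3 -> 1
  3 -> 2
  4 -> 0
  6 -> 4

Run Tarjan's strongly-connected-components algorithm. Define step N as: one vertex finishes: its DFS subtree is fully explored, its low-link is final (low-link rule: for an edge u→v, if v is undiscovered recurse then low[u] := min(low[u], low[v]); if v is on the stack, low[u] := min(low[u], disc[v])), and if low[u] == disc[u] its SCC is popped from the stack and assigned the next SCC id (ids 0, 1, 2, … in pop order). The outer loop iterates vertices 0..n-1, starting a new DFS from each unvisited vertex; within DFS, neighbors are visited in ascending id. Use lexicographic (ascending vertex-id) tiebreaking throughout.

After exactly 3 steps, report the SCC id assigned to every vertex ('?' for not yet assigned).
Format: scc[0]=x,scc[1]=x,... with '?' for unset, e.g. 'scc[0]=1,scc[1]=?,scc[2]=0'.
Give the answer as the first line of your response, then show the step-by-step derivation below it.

scc[0]=?,scc[1]=?,scc[2]=?,scc[3]=?,scc[4]=?,scc[5]=?,scc[6]=?

step 1: low=(low[0]=0,low[1]=?,low[2]=0,low[3]=?,low[4]=0,low[5]=?,low[6]=2); scc=(scc[0]=?,scc[1]=?,scc[2]=?,scc[3]=?,scc[4]=?,scc[5]=?,scc[6]=?)
step 2: low=(low[0]=0,low[1]=?,low[2]=0,low[3]=?,low[4]=0,low[5]=?,low[6]=0); scc=(scc[0]=?,scc[1]=?,scc[2]=?,scc[3]=?,scc[4]=?,scc[5]=?,scc[6]=?)
step 3: low=(low[0]=0,low[1]=?,low[2]=0,low[3]=?,low[4]=0,low[5]=?,low[6]=0); scc=(scc[0]=?,scc[1]=?,scc[2]=?,scc[3]=?,scc[4]=?,scc[5]=?,scc[6]=?)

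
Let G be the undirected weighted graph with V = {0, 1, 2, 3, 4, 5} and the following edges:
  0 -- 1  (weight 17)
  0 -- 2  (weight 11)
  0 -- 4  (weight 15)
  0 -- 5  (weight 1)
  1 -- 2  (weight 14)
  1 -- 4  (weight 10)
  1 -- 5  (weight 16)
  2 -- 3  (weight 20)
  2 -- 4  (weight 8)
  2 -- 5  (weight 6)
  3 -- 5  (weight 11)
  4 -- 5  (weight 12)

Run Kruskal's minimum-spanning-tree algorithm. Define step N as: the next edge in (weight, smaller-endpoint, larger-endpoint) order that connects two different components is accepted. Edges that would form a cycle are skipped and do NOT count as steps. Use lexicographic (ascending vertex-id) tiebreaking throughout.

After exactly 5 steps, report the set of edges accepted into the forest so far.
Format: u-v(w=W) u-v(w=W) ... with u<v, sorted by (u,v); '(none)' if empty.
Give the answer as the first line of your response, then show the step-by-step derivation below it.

0-5(w=1) 1-4(w=10) 2-4(w=8) 2-5(w=6) 3-5(w=11)

step 1: add edge 0-5 (w=1); MST = {0-5(w=1)}
step 2: add edge 2-5 (w=6); MST = {0-5(w=1) 2-5(w=6)}
step 3: add edge 2-4 (w=8); MST = {0-5(w=1) 2-4(w=8) 2-5(w=6)}
step 4: add edge 1-4 (w=10); MST = {0-5(w=1) 1-4(w=10) 2-4(w=8) 2-5(w=6)}
step 5: add edge 3-5 (w=11); MST = {0-5(w=1) 1-4(w=10) 2-4(w=8) 2-5(w=6) 3-5(w=11)}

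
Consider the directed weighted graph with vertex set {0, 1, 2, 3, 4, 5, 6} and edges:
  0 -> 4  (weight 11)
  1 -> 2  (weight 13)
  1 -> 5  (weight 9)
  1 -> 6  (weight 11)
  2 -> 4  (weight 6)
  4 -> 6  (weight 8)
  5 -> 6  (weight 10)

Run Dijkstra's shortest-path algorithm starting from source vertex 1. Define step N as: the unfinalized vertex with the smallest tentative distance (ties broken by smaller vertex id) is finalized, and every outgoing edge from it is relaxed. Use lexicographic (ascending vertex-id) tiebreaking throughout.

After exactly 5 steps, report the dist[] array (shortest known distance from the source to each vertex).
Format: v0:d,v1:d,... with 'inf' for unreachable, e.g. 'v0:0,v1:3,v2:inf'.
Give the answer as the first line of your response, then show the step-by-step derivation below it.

v0:inf,v1:0,v2:13,v3:inf,v4:19,v5:9,v6:11

step 1: dist = v0:inf,v1:0,v2:13,v3:inf,v4:inf,v5:9,v6:11
step 2: dist = v0:inf,v1:0,v2:13,v3:inf,v4:inf,v5:9,v6:11
step 3: dist = v0:inf,v1:0,v2:13,v3:inf,v4:inf,v5:9,v6:11
step 4: dist = v0:inf,v1:0,v2:13,v3:inf,v4:19,v5:9,v6:11
step 5: dist = v0:inf,v1:0,v2:13,v3:inf,v4:19,v5:9,v6:11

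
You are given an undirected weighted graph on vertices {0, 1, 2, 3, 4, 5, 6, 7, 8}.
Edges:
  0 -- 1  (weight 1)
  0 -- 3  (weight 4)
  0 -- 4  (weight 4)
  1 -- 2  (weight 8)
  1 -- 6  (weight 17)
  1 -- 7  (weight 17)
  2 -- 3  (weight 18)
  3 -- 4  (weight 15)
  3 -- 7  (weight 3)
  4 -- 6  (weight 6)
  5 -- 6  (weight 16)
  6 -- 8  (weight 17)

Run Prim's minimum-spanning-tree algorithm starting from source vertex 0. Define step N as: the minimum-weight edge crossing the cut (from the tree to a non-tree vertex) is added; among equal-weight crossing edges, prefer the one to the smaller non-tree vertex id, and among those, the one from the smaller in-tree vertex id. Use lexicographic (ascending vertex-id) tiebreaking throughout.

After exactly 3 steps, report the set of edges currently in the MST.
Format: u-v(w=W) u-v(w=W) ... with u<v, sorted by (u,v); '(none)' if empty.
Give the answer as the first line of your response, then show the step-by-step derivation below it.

0-1(w=1) 0-3(w=4) 3-7(w=3)

step 1: add edge 0-1 (w=1); MST = {0-1(w=1)}
step 2: add edge 0-3 (w=4); MST = {0-1(w=1) 0-3(w=4)}
step 3: add edge 3-7 (w=3); MST = {0-1(w=1) 0-3(w=4) 3-7(w=3)}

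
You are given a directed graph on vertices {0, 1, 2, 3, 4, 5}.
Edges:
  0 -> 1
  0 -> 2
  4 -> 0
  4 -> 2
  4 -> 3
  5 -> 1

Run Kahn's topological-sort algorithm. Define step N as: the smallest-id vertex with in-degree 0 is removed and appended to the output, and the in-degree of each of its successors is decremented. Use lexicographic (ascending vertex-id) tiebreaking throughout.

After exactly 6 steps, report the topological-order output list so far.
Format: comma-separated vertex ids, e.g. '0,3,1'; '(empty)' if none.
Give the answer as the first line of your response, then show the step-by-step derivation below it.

4,0,2,3,5,1

step 1: output 4; order=[4]; indeg=(0,2,1,0,0,0)
step 2: output 0; order=[4,0]; indeg=(0,1,0,0,0,0)
step 3: output 2; order=[4,0,2]; indeg=(0,1,0,0,0,0)
step 4: output 3; order=[4,0,2,3]; indeg=(0,1,0,0,0,0)
step 5: output 5; order=[4,0,2,3,5]; indeg=(0,0,0,0,0,0)
step 6: output 1; order=[4,0,2,3,5,1]; indeg=(0,0,0,0,0,0)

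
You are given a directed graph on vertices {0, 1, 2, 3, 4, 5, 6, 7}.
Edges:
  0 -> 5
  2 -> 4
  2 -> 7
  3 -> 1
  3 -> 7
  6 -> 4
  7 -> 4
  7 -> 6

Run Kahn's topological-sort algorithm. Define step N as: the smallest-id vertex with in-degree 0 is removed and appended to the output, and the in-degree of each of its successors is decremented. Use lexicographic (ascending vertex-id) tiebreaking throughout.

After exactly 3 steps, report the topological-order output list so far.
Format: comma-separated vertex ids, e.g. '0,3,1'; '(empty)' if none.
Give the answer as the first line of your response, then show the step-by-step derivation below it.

0,2,3

step 1: output 0; order=[0]; indeg=(0,1,0,0,3,0,1,2)
step 2: output 2; order=[0,2]; indeg=(0,1,0,0,2,0,1,1)
step 3: output 3; order=[0,2,3]; indeg=(0,0,0,0,2,0,1,0)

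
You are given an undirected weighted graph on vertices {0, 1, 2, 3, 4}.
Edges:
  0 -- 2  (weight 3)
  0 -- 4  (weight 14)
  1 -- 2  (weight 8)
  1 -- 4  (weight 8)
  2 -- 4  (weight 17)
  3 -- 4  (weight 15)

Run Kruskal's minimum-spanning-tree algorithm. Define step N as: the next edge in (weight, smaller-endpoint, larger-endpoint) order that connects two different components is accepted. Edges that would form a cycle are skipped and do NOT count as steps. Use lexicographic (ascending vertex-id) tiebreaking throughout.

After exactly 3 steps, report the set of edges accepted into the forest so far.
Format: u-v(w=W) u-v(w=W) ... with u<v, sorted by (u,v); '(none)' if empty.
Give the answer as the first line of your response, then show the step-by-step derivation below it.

0-2(w=3) 1-2(w=8) 1-4(w=8)

step 1: add edge 0-2 (w=3); MST = {0-2(w=3)}
step 2: add edge 1-2 (w=8); MST = {0-2(w=3) 1-2(w=8)}
step 3: add edge 1-4 (w=8); MST = {0-2(w=3) 1-2(w=8) 1-4(w=8)}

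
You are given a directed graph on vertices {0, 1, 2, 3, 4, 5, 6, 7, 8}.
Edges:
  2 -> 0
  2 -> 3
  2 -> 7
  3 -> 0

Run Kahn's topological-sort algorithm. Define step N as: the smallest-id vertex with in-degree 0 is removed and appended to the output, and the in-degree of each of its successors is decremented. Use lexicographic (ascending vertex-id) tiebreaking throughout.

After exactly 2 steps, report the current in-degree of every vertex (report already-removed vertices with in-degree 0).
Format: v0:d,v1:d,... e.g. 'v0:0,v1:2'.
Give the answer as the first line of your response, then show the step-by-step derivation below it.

v0:1,v1:0,v2:0,v3:0,v4:0,v5:0,v6:0,v7:0,v8:0

step 1: output 1; order=[1]; indeg=(2,0,0,1,0,0,0,1,0)
step 2: output 2; order=[1,2]; indeg=(1,0,0,0,0,0,0,0,0)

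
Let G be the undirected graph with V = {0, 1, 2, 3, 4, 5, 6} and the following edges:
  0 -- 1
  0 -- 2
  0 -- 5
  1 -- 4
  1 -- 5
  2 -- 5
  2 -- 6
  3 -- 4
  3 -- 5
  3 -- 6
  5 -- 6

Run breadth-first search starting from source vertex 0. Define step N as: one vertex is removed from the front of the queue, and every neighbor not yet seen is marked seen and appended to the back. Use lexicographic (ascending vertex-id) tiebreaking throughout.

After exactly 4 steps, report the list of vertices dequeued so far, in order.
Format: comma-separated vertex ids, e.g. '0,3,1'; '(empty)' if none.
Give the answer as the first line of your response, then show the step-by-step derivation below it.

0,1,2,5

step 1: dequeue 0; queue=[1,2,5]; order=0
step 2: dequeue 1; queue=[2,5,4]; order=0,1
step 3: dequeue 2; queue=[5,4,6]; order=0,1,2
step 4: dequeue 5; queue=[4,6,3]; order=0,1,2,5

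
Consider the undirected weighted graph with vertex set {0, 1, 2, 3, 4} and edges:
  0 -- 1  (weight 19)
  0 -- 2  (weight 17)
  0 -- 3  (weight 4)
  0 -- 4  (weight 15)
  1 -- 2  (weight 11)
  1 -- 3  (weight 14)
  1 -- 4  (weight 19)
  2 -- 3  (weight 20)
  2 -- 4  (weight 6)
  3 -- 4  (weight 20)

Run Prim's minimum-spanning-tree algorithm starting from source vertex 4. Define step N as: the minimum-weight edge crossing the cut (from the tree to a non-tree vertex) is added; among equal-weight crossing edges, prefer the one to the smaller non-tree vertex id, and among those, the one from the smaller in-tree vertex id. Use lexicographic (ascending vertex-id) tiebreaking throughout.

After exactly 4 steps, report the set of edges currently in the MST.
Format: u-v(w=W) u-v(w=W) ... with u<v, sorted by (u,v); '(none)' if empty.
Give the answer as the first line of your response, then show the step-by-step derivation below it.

0-3(w=4) 1-2(w=11) 1-3(w=14) 2-4(w=6)

step 1: add edge 2-4 (w=6); MST = {2-4(w=6)}
step 2: add edge 1-2 (w=11); MST = {1-2(w=11) 2-4(w=6)}
step 3: add edge 1-3 (w=14); MST = {1-2(w=11) 1-3(w=14) 2-4(w=6)}
step 4: add edge 0-3 (w=4); MST = {0-3(w=4) 1-2(w=11) 1-3(w=14) 2-4(w=6)}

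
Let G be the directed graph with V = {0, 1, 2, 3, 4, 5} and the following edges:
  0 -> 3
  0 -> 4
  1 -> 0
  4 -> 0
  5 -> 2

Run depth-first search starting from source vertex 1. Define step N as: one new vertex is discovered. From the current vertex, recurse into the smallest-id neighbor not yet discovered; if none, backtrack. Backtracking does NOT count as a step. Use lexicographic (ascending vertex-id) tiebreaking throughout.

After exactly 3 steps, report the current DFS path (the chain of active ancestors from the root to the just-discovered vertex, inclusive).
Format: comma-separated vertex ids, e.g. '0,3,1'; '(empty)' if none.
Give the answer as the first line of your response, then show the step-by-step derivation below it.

1,0,3

step 1: discover 1; path=1; order=1
step 2: discover 0; path=1>0; order=1,0
step 3: discover 3; path=1>0>3; order=1,0,3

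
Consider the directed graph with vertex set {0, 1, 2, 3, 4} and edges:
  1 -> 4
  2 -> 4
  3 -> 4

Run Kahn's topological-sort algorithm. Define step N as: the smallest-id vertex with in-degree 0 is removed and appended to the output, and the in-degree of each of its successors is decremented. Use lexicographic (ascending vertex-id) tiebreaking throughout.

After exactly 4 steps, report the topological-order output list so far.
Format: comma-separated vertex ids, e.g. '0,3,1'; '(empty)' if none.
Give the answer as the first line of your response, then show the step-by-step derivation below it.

0,1,2,3

step 1: output 0; order=[0]; indeg=(0,0,0,0,3)
step 2: output 1; order=[0,1]; indeg=(0,0,0,0,2)
step 3: output 2; order=[0,1,2]; indeg=(0,0,0,0,1)
step 4: output 3; order=[0,1,2,3]; indeg=(0,0,0,0,0)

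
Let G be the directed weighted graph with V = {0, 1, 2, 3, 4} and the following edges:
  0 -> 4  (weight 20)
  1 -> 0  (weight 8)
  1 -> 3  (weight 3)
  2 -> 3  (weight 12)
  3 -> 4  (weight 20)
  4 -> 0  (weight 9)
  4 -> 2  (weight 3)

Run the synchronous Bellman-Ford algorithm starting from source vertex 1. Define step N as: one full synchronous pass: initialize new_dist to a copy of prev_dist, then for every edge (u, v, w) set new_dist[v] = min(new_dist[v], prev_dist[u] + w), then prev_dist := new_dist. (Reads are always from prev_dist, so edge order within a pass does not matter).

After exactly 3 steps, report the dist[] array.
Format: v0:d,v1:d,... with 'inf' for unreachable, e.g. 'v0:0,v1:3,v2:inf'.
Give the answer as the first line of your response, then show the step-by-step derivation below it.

v0:8,v1:0,v2:26,v3:3,v4:23

step 1: dist = v0:8,v1:0,v2:inf,v3:3,v4:inf
step 2: dist = v0:8,v1:0,v2:inf,v3:3,v4:23
step 3: dist = v0:8,v1:0,v2:26,v3:3,v4:23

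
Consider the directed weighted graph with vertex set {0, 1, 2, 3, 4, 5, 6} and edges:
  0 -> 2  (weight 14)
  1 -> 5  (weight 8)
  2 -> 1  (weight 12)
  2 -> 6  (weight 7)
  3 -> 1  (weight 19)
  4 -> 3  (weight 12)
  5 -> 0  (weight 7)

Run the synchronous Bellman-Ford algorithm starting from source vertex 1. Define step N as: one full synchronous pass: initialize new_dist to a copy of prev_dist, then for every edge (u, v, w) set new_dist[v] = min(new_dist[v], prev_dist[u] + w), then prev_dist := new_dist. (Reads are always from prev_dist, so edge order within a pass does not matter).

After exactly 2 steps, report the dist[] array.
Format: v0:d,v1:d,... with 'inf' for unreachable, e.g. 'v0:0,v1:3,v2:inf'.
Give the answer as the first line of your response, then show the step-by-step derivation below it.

v0:15,v1:0,v2:inf,v3:inf,v4:inf,v5:8,v6:inf

step 1: dist = v0:inf,v1:0,v2:inf,v3:inf,v4:inf,v5:8,v6:inf
step 2: dist = v0:15,v1:0,v2:inf,v3:inf,v4:inf,v5:8,v6:inf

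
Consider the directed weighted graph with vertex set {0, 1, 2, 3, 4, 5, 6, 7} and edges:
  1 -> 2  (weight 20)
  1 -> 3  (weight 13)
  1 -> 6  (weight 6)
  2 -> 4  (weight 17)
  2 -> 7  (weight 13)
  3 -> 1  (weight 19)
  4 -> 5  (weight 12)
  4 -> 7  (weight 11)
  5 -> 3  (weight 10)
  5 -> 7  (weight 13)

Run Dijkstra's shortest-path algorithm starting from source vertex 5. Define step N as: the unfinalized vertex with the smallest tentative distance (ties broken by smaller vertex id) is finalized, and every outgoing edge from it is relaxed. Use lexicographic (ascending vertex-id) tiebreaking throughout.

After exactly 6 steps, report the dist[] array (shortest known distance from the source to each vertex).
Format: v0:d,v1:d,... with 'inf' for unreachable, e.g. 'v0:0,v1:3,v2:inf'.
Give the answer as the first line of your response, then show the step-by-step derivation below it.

v0:inf,v1:29,v2:49,v3:10,v4:66,v5:0,v6:35,v7:13

step 1: dist = v0:inf,v1:inf,v2:inf,v3:10,v4:inf,v5:0,v6:inf,v7:13
step 2: dist = v0:inf,v1:29,v2:inf,v3:10,v4:inf,v5:0,v6:inf,v7:13
step 3: dist = v0:inf,v1:29,v2:inf,v3:10,v4:inf,v5:0,v6:inf,v7:13
step 4: dist = v0:inf,v1:29,v2:49,v3:10,v4:inf,v5:0,v6:35,v7:13
step 5: dist = v0:inf,v1:29,v2:49,v3:10,v4:inf,v5:0,v6:35,v7:13
step 6: dist = v0:inf,v1:29,v2:49,v3:10,v4:66,v5:0,v6:35,v7:13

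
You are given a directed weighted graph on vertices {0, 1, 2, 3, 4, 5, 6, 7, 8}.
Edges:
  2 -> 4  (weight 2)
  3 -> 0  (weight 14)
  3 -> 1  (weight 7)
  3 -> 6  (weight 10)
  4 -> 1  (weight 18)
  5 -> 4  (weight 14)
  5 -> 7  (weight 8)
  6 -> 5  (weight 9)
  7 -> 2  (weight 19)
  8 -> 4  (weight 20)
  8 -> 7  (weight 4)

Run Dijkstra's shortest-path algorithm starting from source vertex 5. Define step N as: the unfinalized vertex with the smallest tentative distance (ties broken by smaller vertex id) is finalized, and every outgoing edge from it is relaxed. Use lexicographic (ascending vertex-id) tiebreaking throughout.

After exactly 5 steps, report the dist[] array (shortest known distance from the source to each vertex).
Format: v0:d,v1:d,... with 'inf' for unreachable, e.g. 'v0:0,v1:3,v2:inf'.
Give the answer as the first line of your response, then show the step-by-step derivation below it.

v0:inf,v1:32,v2:27,v3:inf,v4:14,v5:0,v6:inf,v7:8,v8:inf

step 1: dist = v0:inf,v1:inf,v2:inf,v3:inf,v4:14,v5:0,v6:inf,v7:8,v8:inf
step 2: dist = v0:inf,v1:inf,v2:27,v3:inf,v4:14,v5:0,v6:inf,v7:8,v8:inf
step 3: dist = v0:inf,v1:32,v2:27,v3:inf,v4:14,v5:0,v6:inf,v7:8,v8:inf
step 4: dist = v0:inf,v1:32,v2:27,v3:inf,v4:14,v5:0,v6:inf,v7:8,v8:inf
step 5: dist = v0:inf,v1:32,v2:27,v3:inf,v4:14,v5:0,v6:inf,v7:8,v8:inf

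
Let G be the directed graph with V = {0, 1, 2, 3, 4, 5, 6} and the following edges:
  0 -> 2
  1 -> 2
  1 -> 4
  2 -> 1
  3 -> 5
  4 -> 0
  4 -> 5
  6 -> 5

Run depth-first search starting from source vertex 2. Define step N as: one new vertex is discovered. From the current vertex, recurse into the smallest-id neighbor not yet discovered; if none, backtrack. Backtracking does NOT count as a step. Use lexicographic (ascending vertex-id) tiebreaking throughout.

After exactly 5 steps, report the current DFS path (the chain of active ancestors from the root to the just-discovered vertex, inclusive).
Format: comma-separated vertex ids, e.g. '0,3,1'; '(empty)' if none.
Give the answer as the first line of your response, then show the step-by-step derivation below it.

2,1,4,5

step 1: discover 2; path=2; order=2
step 2: discover 1; path=2>1; order=2,1
step 3: discover 4; path=2>1>4; order=2,1,4
step 4: discover 0; path=2>1>4>0; order=2,1,4,0
step 5: discover 5; path=2>1>4>5; order=2,1,4,0,5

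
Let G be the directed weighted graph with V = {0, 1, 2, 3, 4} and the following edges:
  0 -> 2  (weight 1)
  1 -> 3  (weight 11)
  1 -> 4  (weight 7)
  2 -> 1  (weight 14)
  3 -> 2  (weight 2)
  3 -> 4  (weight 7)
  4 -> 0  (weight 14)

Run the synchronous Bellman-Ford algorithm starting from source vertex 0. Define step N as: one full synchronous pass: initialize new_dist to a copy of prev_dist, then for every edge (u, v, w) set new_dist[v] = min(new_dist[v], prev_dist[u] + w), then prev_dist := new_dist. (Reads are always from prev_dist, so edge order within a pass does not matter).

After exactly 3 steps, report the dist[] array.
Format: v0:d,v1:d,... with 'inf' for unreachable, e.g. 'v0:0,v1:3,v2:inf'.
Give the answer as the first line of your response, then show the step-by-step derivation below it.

v0:0,v1:15,v2:1,v3:26,v4:22

step 1: dist = v0:0,v1:inf,v2:1,v3:inf,v4:inf
step 2: dist = v0:0,v1:15,v2:1,v3:inf,v4:inf
step 3: dist = v0:0,v1:15,v2:1,v3:26,v4:22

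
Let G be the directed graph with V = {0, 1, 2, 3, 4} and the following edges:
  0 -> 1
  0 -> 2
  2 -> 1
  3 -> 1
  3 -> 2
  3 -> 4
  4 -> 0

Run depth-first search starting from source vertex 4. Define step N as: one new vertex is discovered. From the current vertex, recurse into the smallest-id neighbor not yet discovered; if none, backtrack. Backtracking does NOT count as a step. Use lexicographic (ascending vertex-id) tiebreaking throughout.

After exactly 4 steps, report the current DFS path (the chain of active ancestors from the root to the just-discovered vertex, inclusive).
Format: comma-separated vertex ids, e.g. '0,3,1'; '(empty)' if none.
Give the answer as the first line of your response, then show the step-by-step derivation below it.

4,0,2

step 1: discover 4; path=4; order=4
step 2: discover 0; path=4>0; order=4,0
step 3: discover 1; path=4>0>1; order=4,0,1
step 4: discover 2; path=4>0>2; order=4,0,1,2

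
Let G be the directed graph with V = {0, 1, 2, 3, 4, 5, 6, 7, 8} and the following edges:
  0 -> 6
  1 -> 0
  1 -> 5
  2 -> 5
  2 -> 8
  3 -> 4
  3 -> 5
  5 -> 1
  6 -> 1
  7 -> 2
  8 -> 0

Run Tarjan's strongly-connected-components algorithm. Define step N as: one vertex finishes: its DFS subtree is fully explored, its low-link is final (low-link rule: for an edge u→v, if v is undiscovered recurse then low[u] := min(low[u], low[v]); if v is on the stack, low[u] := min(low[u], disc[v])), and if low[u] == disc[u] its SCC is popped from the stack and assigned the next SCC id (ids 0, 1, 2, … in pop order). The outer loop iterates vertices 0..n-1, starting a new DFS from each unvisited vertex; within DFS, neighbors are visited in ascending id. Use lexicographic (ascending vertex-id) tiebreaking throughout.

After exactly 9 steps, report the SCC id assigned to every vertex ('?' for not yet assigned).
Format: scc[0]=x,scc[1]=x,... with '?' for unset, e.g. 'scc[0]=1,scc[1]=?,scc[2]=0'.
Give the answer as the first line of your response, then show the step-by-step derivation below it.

scc[0]=0,scc[1]=0,scc[2]=2,scc[3]=4,scc[4]=3,scc[5]=0,scc[6]=0,scc[7]=5,scc[8]=1

step 1: low=(low[0]=0,low[1]=0,low[2]=?,low[3]=?,low[4]=?,low[5]=2,low[6]=1,low[7]=?,low[8]=?); scc=(scc[0]=?,scc[1]=?,scc[2]=?,scc[3]=?,scc[4]=?,scc[5]=?,scc[6]=?,scc[7]=?,scc[8]=?)
step 2: low=(low[0]=0,low[1]=0,low[2]=?,low[3]=?,low[4]=?,low[5]=2,low[6]=1,low[7]=?,low[8]=?); scc=(scc[0]=?,scc[1]=?,scc[2]=?,scc[3]=?,scc[4]=?,scc[5]=?,scc[6]=?,scc[7]=?,scc[8]=?)
step 3: low=(low[0]=0,low[1]=0,low[2]=?,low[3]=?,low[4]=?,low[5]=2,low[6]=0,low[7]=?,low[8]=?); scc=(scc[0]=?,scc[1]=?,scc[2]=?,scc[3]=?,scc[4]=?,scc[5]=?,scc[6]=?,scc[7]=?,scc[8]=?)
step 4: low=(low[0]=0,low[1]=0,low[2]=?,low[3]=?,low[4]=?,low[5]=2,low[6]=0,low[7]=?,low[8]=?); scc=(scc[0]=0,scc[1]=0,scc[2]=?,scc[3]=?,scc[4]=?,scc[5]=0,scc[6]=0,scc[7]=?,scc[8]=?)
step 5: low=(low[0]=0,low[1]=0,low[2]=4,low[3]=?,low[4]=?,low[5]=2,low[6]=0,low[7]=?,low[8]=5); scc=(scc[0]=0,scc[1]=0,scc[2]=?,scc[3]=?,scc[4]=?,scc[5]=0,scc[6]=0,scc[7]=?,scc[8]=1)
step 6: low=(low[0]=0,low[1]=0,low[2]=4,low[3]=?,low[4]=?,low[5]=2,low[6]=0,low[7]=?,low[8]=5); scc=(scc[0]=0,scc[1]=0,scc[2]=2,scc[3]=?,scc[4]=?,scc[5]=0,scc[6]=0,scc[7]=?,scc[8]=1)
step 7: low=(low[0]=0,low[1]=0,low[2]=4,low[3]=6,low[4]=7,low[5]=2,low[6]=0,low[7]=?,low[8]=5); scc=(scc[0]=0,scc[1]=0,scc[2]=2,scc[3]=?,scc[4]=3,scc[5]=0,scc[6]=0,scc[7]=?,scc[8]=1)
step 8: low=(low[0]=0,low[1]=0,low[2]=4,low[3]=6,low[4]=7,low[5]=2,low[6]=0,low[7]=?,low[8]=5); scc=(scc[0]=0,scc[1]=0,scc[2]=2,scc[3]=4,scc[4]=3,scc[5]=0,scc[6]=0,scc[7]=?,scc[8]=1)
step 9: low=(low[0]=0,low[1]=0,low[2]=4,low[3]=6,low[4]=7,low[5]=2,low[6]=0,low[7]=8,low[8]=5); scc=(scc[0]=0,scc[1]=0,scc[2]=2,scc[3]=4,scc[4]=3,scc[5]=0,scc[6]=0,scc[7]=5,scc[8]=1)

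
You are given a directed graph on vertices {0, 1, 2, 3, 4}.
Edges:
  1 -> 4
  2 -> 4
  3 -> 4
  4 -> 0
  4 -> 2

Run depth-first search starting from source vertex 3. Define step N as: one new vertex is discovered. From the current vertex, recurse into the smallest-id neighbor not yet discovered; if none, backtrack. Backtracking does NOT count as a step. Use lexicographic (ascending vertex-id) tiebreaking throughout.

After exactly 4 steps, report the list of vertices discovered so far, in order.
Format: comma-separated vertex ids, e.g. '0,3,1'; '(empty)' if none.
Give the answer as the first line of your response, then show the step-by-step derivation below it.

3,4,0,2

step 1: discover 3; path=3; order=3
step 2: discover 4; path=3>4; order=3,4
step 3: discover 0; path=3>4>0; order=3,4,0
step 4: discover 2; path=3>4>2; order=3,4,0,2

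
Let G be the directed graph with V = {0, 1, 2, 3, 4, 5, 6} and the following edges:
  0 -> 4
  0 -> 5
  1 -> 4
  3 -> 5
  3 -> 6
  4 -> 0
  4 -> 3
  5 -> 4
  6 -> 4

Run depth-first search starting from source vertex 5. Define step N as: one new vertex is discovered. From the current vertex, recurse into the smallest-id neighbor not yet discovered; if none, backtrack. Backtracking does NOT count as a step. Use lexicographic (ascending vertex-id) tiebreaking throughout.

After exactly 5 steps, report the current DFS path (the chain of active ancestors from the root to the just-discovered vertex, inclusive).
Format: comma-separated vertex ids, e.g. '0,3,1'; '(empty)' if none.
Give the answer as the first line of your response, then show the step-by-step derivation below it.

5,4,3,6

step 1: discover 5; path=5; order=5
step 2: discover 4; path=5>4; order=5,4
step 3: discover 0; path=5>4>0; order=5,4,0
step 4: discover 3; path=5>4>3; order=5,4,0,3
step 5: discover 6; path=5>4>3>6; order=5,4,0,3,6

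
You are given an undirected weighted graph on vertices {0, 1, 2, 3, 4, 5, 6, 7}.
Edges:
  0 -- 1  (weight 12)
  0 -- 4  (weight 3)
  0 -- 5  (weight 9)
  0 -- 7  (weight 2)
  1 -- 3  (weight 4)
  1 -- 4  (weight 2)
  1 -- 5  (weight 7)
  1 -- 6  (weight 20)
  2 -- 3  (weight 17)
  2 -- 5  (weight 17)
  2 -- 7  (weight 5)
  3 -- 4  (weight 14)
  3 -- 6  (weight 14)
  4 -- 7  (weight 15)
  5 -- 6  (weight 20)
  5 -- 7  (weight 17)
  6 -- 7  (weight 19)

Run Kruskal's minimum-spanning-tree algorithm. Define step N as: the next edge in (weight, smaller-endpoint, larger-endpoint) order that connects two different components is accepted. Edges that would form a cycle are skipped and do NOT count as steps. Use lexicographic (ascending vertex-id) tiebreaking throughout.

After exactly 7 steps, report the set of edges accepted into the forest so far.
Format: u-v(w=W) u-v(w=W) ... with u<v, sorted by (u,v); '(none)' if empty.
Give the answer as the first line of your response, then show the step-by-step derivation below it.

0-4(w=3) 0-7(w=2) 1-3(w=4) 1-4(w=2) 1-5(w=7) 2-7(w=5) 3-6(w=14)

step 1: add edge 0-7 (w=2); MST = {0-7(w=2)}
step 2: add edge 1-4 (w=2); MST = {0-7(w=2) 1-4(w=2)}
step 3: add edge 0-4 (w=3); MST = {0-4(w=3) 0-7(w=2) 1-4(w=2)}
step 4: add edge 1-3 (w=4); MST = {0-4(w=3) 0-7(w=2) 1-3(w=4) 1-4(w=2)}
step 5: add edge 2-7 (w=5); MST = {0-4(w=3) 0-7(w=2) 1-3(w=4) 1-4(w=2) 2-7(w=5)}
step 6: add edge 1-5 (w=7); MST = {0-4(w=3) 0-7(w=2) 1-3(w=4) 1-4(w=2) 1-5(w=7) 2-7(w=5)}
step 7: add edge 3-6 (w=14); MST = {0-4(w=3) 0-7(w=2) 1-3(w=4) 1-4(w=2) 1-5(w=7) 2-7(w=5) 3-6(w=14)}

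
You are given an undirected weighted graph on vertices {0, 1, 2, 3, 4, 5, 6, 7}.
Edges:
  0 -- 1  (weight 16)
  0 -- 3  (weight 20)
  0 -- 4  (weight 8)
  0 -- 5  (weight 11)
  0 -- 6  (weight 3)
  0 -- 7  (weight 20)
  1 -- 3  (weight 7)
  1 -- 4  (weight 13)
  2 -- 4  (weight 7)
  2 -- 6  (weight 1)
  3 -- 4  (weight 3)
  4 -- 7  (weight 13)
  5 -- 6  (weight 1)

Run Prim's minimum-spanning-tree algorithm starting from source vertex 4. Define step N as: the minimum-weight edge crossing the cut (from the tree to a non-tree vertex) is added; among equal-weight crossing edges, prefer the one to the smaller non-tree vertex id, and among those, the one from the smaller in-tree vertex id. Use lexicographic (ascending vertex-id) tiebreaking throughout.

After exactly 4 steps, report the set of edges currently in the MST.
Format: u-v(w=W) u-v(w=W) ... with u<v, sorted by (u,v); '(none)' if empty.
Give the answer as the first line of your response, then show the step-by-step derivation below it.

1-3(w=7) 2-4(w=7) 2-6(w=1) 3-4(w=3)

step 1: add edge 3-4 (w=3); MST = {3-4(w=3)}
step 2: add edge 1-3 (w=7); MST = {1-3(w=7) 3-4(w=3)}
step 3: add edge 2-4 (w=7); MST = {1-3(w=7) 2-4(w=7) 3-4(w=3)}
step 4: add edge 2-6 (w=1); MST = {1-3(w=7) 2-4(w=7) 2-6(w=1) 3-4(w=3)}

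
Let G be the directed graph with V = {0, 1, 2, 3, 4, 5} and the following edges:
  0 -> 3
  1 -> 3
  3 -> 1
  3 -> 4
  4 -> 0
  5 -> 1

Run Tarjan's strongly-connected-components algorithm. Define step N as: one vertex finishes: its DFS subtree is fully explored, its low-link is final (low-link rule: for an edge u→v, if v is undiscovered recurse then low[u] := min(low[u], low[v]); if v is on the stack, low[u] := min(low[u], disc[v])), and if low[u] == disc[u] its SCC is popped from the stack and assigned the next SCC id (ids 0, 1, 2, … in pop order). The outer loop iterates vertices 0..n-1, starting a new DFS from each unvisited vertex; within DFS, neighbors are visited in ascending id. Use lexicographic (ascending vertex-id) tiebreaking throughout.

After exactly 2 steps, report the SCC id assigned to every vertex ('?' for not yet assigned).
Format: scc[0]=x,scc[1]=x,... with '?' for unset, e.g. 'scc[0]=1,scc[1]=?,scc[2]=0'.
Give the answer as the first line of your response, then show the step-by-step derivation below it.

scc[0]=?,scc[1]=?,scc[2]=?,scc[3]=?,scc[4]=?,scc[5]=?

step 1: low=(low[0]=0,low[1]=1,low[2]=?,low[3]=1,low[4]=?,low[5]=?); scc=(scc[0]=?,scc[1]=?,scc[2]=?,scc[3]=?,scc[4]=?,scc[5]=?)
step 2: low=(low[0]=0,low[1]=1,low[2]=?,low[3]=1,low[4]=0,low[5]=?); scc=(scc[0]=?,scc[1]=?,scc[2]=?,scc[3]=?,scc[4]=?,scc[5]=?)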